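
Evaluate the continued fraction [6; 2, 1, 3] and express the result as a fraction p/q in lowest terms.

70/11

Start with 3.
1 + 1/(3/1) = 1 + 1/3 = 4/3
2 + 1/(4/3) = 2 + 3/4 = 11/4
6 + 1/(11/4) = 6 + 4/11 = 70/11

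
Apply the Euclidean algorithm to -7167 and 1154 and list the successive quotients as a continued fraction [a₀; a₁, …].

[-7; 1, 3, 1, 2, 1, 60]

⌊-7167/1154⌋ = -7, remainder 911
⌊1154/911⌋ = 1, remainder 243
⌊911/243⌋ = 3, remainder 182
⌊243/182⌋ = 1, remainder 61
⌊182/61⌋ = 2, remainder 60
⌊61/60⌋ = 1, remainder 1
⌊60/1⌋ = 60, remainder 0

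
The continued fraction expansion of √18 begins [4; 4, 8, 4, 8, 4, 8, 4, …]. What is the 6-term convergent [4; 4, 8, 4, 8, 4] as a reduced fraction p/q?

19601/4620

Build up convergents one term at a time:
a_0 = 4: 4/1
a_1 = 4: 17/4
a_2 = 8: 140/33
a_3 = 4: 577/136
a_4 = 8: 4756/1121
a_5 = 4: 19601/4620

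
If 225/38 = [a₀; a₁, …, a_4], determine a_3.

1

Apply division with remainder until the remainder is 0:
225 = 5·38 + 35, so a_0 = 5
38 = 1·35 + 3, so a_1 = 1
35 = 11·3 + 2, so a_2 = 11
3 = 1·2 + 1, so a_3 = 1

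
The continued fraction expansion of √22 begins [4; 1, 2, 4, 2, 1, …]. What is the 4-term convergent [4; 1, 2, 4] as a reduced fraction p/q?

61/13

a_0 = 4: 4/1
a_1 = 1: 5/1
a_2 = 2: 14/3
a_3 = 4: 61/13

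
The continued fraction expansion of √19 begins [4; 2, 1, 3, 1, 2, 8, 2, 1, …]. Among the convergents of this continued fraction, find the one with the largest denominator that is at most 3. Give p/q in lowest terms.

List convergents until the denominator exceeds the bound:
a_0 = 4: 4/1  (≤ bound)
a_1 = 2: 9/2  (≤ bound)
a_2 = 1: 13/3  (≤ bound)
a_3 = 3: 48/11  (> 3, stop)

13/3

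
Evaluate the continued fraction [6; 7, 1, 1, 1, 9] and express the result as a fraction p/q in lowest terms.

1361/222

Start with 9.
1 + 1/(9/1) = 1 + 1/9 = 10/9
1 + 1/(10/9) = 1 + 9/10 = 19/10
1 + 1/(19/10) = 1 + 10/19 = 29/19
7 + 1/(29/19) = 7 + 19/29 = 222/29
6 + 1/(222/29) = 6 + 29/222 = 1361/222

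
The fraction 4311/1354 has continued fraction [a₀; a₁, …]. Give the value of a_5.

4311 ÷ 1354 → quotient 3, remainder 249
1354 ÷ 249 → quotient 5, remainder 109
249 ÷ 109 → quotient 2, remainder 31
109 ÷ 31 → quotient 3, remainder 16
31 ÷ 16 → quotient 1, remainder 15
16 ÷ 15 → quotient 1, remainder 1

1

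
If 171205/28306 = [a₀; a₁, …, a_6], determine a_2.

1

Run the Euclidean algorithm, recording each quotient:
171205 = 6·28306 + 1369, so a_0 = 6
28306 = 20·1369 + 926, so a_1 = 20
1369 = 1·926 + 443, so a_2 = 1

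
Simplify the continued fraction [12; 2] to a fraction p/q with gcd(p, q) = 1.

Start with 2.
12 + 1/(2/1) = 12 + 1/2 = 25/2

25/2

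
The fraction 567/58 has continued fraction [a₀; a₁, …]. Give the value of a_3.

2

567 = 9·58 + 45, so a_0 = 9
58 = 1·45 + 13, so a_1 = 1
45 = 3·13 + 6, so a_2 = 3
13 = 2·6 + 1, so a_3 = 2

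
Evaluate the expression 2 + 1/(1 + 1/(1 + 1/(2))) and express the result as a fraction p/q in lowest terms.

13/5

Build up convergents one term at a time:
a_0 = 2: 2/1
a_1 = 1: 3/1
a_2 = 1: 5/2
a_3 = 2: 13/5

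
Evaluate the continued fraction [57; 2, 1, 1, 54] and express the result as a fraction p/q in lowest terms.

Use the convergent recurrence hₖ = aₖ·hₖ₋₁ + hₖ₋₂ (and likewise for the denominators kₖ):
a_0 = 57: 57/1
a_1 = 2: 115/2
a_2 = 1: 172/3
a_3 = 1: 287/5
a_4 = 54: 15670/273

15670/273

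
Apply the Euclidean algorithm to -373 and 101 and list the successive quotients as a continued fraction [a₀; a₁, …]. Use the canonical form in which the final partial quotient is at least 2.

[-4; 3, 3, 1, 7]

-373 ÷ 101 → quotient -4, remainder 31
101 ÷ 31 → quotient 3, remainder 8
31 ÷ 8 → quotient 3, remainder 7
8 ÷ 7 → quotient 1, remainder 1
7 ÷ 1 → quotient 7, remainder 0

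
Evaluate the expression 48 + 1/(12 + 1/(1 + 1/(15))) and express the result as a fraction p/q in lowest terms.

a_0 = 48: 48/1
a_1 = 12: 577/12
a_2 = 1: 625/13
a_3 = 15: 9952/207

9952/207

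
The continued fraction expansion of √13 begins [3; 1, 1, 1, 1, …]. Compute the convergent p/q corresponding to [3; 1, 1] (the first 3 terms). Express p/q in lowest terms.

a_0 = 3: 3/1
a_1 = 1: 4/1
a_2 = 1: 7/2

7/2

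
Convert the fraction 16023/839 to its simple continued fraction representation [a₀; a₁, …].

16023 = 19·839 + 82, so a_0 = 19
839 = 10·82 + 19, so a_1 = 10
82 = 4·19 + 6, so a_2 = 4
19 = 3·6 + 1, so a_3 = 3
6 = 6·1 + 0, so a_4 = 6

[19; 10, 4, 3, 6]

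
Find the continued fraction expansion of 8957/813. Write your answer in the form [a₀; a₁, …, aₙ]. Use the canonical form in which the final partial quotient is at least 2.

8957 = 11·813 + 14, so a_0 = 11
813 = 58·14 + 1, so a_1 = 58
14 = 14·1 + 0, so a_2 = 14

[11; 58, 14]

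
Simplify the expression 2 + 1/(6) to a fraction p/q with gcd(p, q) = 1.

Collapse the nested fraction from the inside out:
Start with 6.
2 + 1/(6/1) = 2 + 1/6 = 13/6

13/6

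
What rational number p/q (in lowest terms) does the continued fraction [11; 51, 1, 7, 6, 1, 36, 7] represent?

Start with 7.
36 + 1/(7/1) = 36 + 1/7 = 253/7
1 + 1/(253/7) = 1 + 7/253 = 260/253
6 + 1/(260/253) = 6 + 253/260 = 1813/260
7 + 1/(1813/260) = 7 + 260/1813 = 12951/1813
1 + 1/(12951/1813) = 1 + 1813/12951 = 14764/12951
51 + 1/(14764/12951) = 51 + 12951/14764 = 765915/14764
11 + 1/(765915/14764) = 11 + 14764/765915 = 8439829/765915

8439829/765915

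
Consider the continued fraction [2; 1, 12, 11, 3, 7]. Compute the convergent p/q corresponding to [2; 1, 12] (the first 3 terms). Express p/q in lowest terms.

a_0 = 2: 2/1
a_1 = 1: 3/1
a_2 = 12: 38/13

38/13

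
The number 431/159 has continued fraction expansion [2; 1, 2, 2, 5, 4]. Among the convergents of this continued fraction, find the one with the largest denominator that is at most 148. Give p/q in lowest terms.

a_0 = 2: 2/1  (≤ bound)
a_1 = 1: 3/1  (≤ bound)
a_2 = 2: 8/3  (≤ bound)
a_3 = 2: 19/7  (≤ bound)
a_4 = 5: 103/38  (≤ bound)
a_5 = 4: 431/159  (> 148, stop)

103/38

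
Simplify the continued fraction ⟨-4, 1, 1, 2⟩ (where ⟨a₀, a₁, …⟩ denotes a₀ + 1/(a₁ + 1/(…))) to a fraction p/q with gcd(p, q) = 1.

Start with 2.
1 + 1/(2/1) = 1 + 1/2 = 3/2
1 + 1/(3/2) = 1 + 2/3 = 5/3
-4 + 1/(5/3) = -4 + 3/5 = -17/5

-17/5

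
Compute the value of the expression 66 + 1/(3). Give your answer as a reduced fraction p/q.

199/3

a_0 = 66: 66/1
a_1 = 3: 199/3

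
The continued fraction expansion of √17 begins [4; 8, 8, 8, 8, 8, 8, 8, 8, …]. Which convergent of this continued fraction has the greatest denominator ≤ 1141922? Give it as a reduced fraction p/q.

a_0 = 4: 4/1  (≤ bound)
a_1 = 8: 33/8  (≤ bound)
a_2 = 8: 268/65  (≤ bound)
a_3 = 8: 2177/528  (≤ bound)
a_4 = 8: 17684/4289  (≤ bound)
a_5 = 8: 143649/34840  (≤ bound)
a_6 = 8: 1166876/283009  (≤ bound)
a_7 = 8: 9478657/2298912  (> 1141922, stop)

1166876/283009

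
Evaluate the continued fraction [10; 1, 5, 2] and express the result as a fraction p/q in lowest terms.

141/13

Start with 2.
5 + 1/(2/1) = 5 + 1/2 = 11/2
1 + 1/(11/2) = 1 + 2/11 = 13/11
10 + 1/(13/11) = 10 + 11/13 = 141/13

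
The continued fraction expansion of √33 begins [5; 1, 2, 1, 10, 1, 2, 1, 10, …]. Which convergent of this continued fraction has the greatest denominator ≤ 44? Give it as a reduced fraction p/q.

247/43

List convergents until the denominator exceeds the bound:
a_0 = 5: 5/1  (≤ bound)
a_1 = 1: 6/1  (≤ bound)
a_2 = 2: 17/3  (≤ bound)
a_3 = 1: 23/4  (≤ bound)
a_4 = 10: 247/43  (≤ bound)
a_5 = 1: 270/47  (> 44, stop)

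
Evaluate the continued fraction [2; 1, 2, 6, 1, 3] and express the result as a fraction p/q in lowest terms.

228/85

Start with 3.
1 + 1/(3/1) = 1 + 1/3 = 4/3
6 + 1/(4/3) = 6 + 3/4 = 27/4
2 + 1/(27/4) = 2 + 4/27 = 58/27
1 + 1/(58/27) = 1 + 27/58 = 85/58
2 + 1/(85/58) = 2 + 58/85 = 228/85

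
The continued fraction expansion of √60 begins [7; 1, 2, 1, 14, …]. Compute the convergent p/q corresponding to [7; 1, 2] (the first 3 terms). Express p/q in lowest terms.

Start with 2.
1 + 1/(2/1) = 1 + 1/2 = 3/2
7 + 1/(3/2) = 7 + 2/3 = 23/3

23/3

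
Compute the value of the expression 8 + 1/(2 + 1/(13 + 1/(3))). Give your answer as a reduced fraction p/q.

704/83

Compute successive convergents:
a_0 = 8: 8/1
a_1 = 2: 17/2
a_2 = 13: 229/27
a_3 = 3: 704/83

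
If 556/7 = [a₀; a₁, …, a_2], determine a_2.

⌊556/7⌋ = 79, remainder 3
⌊7/3⌋ = 2, remainder 1
⌊3/1⌋ = 3, remainder 0

3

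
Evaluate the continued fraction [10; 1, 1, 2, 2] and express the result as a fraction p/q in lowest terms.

Use the convergent recurrence hₖ = aₖ·hₖ₋₁ + hₖ₋₂ (and likewise for the denominators kₖ):
a_0 = 10: 10/1
a_1 = 1: 11/1
a_2 = 1: 21/2
a_3 = 2: 53/5
a_4 = 2: 127/12

127/12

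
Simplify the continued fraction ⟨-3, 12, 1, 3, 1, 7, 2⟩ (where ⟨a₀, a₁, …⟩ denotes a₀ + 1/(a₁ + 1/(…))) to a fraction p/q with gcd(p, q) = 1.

Use the convergent recurrence hₖ = aₖ·hₖ₋₁ + hₖ₋₂ (and likewise for the denominators kₖ):
a_0 = -3: -3/1
a_1 = 12: -35/12
a_2 = 1: -38/13
a_3 = 3: -149/51
a_4 = 1: -187/64
a_5 = 7: -1458/499
a_6 = 2: -3103/1062

-3103/1062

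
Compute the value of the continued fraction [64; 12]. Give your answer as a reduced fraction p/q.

769/12

Start with 12.
64 + 1/(12/1) = 64 + 1/12 = 769/12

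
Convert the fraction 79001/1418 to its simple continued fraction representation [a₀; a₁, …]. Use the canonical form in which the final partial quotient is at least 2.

[55; 1, 2, 2, 15, 6, 2]

79001 ÷ 1418 → quotient 55, remainder 1011
1418 ÷ 1011 → quotient 1, remainder 407
1011 ÷ 407 → quotient 2, remainder 197
407 ÷ 197 → quotient 2, remainder 13
197 ÷ 13 → quotient 15, remainder 2
13 ÷ 2 → quotient 6, remainder 1
2 ÷ 1 → quotient 2, remainder 0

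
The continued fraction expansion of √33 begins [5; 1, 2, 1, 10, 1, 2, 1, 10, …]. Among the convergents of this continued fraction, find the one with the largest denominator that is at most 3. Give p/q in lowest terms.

17/3

a_0 = 5: 5/1  (≤ bound)
a_1 = 1: 6/1  (≤ bound)
a_2 = 2: 17/3  (≤ bound)
a_3 = 1: 23/4  (> 3, stop)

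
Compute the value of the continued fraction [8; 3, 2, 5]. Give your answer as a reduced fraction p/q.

315/38

Use the convergent recurrence hₖ = aₖ·hₖ₋₁ + hₖ₋₂ (and likewise for the denominators kₖ):
a_0 = 8: 8/1
a_1 = 3: 25/3
a_2 = 2: 58/7
a_3 = 5: 315/38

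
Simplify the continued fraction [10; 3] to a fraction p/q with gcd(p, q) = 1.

31/3

Collapse the nested fraction from the inside out:
Start with 3.
10 + 1/(3/1) = 10 + 1/3 = 31/3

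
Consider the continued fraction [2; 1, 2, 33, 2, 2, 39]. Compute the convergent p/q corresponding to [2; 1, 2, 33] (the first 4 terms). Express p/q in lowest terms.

267/100

Start with 33.
2 + 1/(33/1) = 2 + 1/33 = 67/33
1 + 1/(67/33) = 1 + 33/67 = 100/67
2 + 1/(100/67) = 2 + 67/100 = 267/100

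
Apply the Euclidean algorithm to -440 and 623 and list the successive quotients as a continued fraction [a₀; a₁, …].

Run the Euclidean algorithm, recording each quotient:
-440 ÷ 623 → quotient -1, remainder 183
623 ÷ 183 → quotient 3, remainder 74
183 ÷ 74 → quotient 2, remainder 35
74 ÷ 35 → quotient 2, remainder 4
35 ÷ 4 → quotient 8, remainder 3
4 ÷ 3 → quotient 1, remainder 1
3 ÷ 1 → quotient 3, remainder 0

[-1; 3, 2, 2, 8, 1, 3]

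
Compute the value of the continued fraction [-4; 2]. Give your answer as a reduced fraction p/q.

-7/2

a_0 = -4: -4/1
a_1 = 2: -7/2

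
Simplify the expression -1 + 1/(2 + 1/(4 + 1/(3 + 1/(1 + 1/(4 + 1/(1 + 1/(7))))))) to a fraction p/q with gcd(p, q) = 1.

Use the convergent recurrence hₖ = aₖ·hₖ₋₁ + hₖ₋₂ (and likewise for the denominators kₖ):
a_0 = -1: -1/1
a_1 = 2: -1/2
a_2 = 4: -5/9
a_3 = 3: -16/29
a_4 = 1: -21/38
a_5 = 4: -100/181
a_6 = 1: -121/219
a_7 = 7: -947/1714

-947/1714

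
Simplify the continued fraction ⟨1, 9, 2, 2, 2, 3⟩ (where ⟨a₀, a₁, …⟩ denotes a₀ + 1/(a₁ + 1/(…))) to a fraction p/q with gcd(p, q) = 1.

Compute successive convergents:
a_0 = 1: 1/1
a_1 = 9: 10/9
a_2 = 2: 21/19
a_3 = 2: 52/47
a_4 = 2: 125/113
a_5 = 3: 427/386

427/386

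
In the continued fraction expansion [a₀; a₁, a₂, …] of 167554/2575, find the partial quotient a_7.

Apply division with remainder until the remainder is 0:
167554 = 65·2575 + 179, so a_0 = 65
2575 = 14·179 + 69, so a_1 = 14
179 = 2·69 + 41, so a_2 = 2
69 = 1·41 + 28, so a_3 = 1
41 = 1·28 + 13, so a_4 = 1
28 = 2·13 + 2, so a_5 = 2
13 = 6·2 + 1, so a_6 = 6
2 = 2·1 + 0, so a_7 = 2

2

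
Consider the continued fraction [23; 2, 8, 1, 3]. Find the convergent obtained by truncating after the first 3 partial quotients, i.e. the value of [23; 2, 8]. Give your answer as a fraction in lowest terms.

399/17

Start with 8.
2 + 1/(8/1) = 2 + 1/8 = 17/8
23 + 1/(17/8) = 23 + 8/17 = 399/17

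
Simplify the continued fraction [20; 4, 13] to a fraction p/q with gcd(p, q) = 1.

a_0 = 20: 20/1
a_1 = 4: 81/4
a_2 = 13: 1073/53

1073/53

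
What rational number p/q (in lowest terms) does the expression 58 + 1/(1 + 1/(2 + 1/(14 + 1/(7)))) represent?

Starting at the tail and folding back:
Start with 7.
14 + 1/(7/1) = 14 + 1/7 = 99/7
2 + 1/(99/7) = 2 + 7/99 = 205/99
1 + 1/(205/99) = 1 + 99/205 = 304/205
58 + 1/(304/205) = 58 + 205/304 = 17837/304

17837/304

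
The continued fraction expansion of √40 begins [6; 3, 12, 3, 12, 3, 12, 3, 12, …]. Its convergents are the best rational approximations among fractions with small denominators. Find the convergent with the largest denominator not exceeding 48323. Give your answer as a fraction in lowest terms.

List convergents until the denominator exceeds the bound:
a_0 = 6: 6/1  (≤ bound)
a_1 = 3: 19/3  (≤ bound)
a_2 = 12: 234/37  (≤ bound)
a_3 = 3: 721/114  (≤ bound)
a_4 = 12: 8886/1405  (≤ bound)
a_5 = 3: 27379/4329  (≤ bound)
a_6 = 12: 337434/53353  (> 48323, stop)

27379/4329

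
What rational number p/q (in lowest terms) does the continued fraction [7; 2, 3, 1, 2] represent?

186/25

Start with 2.
1 + 1/(2/1) = 1 + 1/2 = 3/2
3 + 1/(3/2) = 3 + 2/3 = 11/3
2 + 1/(11/3) = 2 + 3/11 = 25/11
7 + 1/(25/11) = 7 + 11/25 = 186/25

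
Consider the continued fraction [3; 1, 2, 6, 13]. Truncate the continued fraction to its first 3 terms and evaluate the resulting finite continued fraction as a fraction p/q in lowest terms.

Collapse the nested fraction from the inside out:
Start with 2.
1 + 1/(2/1) = 1 + 1/2 = 3/2
3 + 1/(3/2) = 3 + 2/3 = 11/3

11/3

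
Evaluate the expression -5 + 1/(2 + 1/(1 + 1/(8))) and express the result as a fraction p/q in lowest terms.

Start with 8.
1 + 1/(8/1) = 1 + 1/8 = 9/8
2 + 1/(9/8) = 2 + 8/9 = 26/9
-5 + 1/(26/9) = -5 + 9/26 = -121/26

-121/26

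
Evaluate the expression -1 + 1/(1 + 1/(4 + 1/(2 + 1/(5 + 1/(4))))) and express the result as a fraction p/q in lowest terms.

Use the convergent recurrence hₖ = aₖ·hₖ₋₁ + hₖ₋₂ (and likewise for the denominators kₖ):
a_0 = -1: -1/1
a_1 = 1: 0/1
a_2 = 4: -1/5
a_3 = 2: -2/11
a_4 = 5: -11/60
a_5 = 4: -46/251

-46/251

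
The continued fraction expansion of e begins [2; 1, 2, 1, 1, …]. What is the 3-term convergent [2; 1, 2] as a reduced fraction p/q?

8/3

Work from the innermost term outward:
Start with 2.
1 + 1/(2/1) = 1 + 1/2 = 3/2
2 + 1/(3/2) = 2 + 2/3 = 8/3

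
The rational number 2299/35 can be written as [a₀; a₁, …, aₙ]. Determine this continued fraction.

Apply division with remainder until the remainder is 0:
2299 = 65·35 + 24, so a_0 = 65
35 = 1·24 + 11, so a_1 = 1
24 = 2·11 + 2, so a_2 = 2
11 = 5·2 + 1, so a_3 = 5
2 = 2·1 + 0, so a_4 = 2

[65; 1, 2, 5, 2]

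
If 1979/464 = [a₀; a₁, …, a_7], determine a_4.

1979 = 4·464 + 123, so a_0 = 4
464 = 3·123 + 95, so a_1 = 3
123 = 1·95 + 28, so a_2 = 1
95 = 3·28 + 11, so a_3 = 3
28 = 2·11 + 6, so a_4 = 2

2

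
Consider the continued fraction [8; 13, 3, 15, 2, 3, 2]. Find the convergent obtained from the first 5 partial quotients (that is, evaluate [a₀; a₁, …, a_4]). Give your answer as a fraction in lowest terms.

10223/1266

Use the convergent recurrence hₖ = aₖ·hₖ₋₁ + hₖ₋₂ (and likewise for the denominators kₖ):
a_0 = 8: 8/1
a_1 = 13: 105/13
a_2 = 3: 323/40
a_3 = 15: 4950/613
a_4 = 2: 10223/1266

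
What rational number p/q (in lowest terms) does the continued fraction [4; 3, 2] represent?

Work from the innermost term outward:
Start with 2.
3 + 1/(2/1) = 3 + 1/2 = 7/2
4 + 1/(7/2) = 4 + 2/7 = 30/7

30/7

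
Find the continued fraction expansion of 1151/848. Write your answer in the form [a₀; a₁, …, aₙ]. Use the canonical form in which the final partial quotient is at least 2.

1151 ÷ 848 → quotient 1, remainder 303
848 ÷ 303 → quotient 2, remainder 242
303 ÷ 242 → quotient 1, remainder 61
242 ÷ 61 → quotient 3, remainder 59
61 ÷ 59 → quotient 1, remainder 2
59 ÷ 2 → quotient 29, remainder 1
2 ÷ 1 → quotient 2, remainder 0

[1; 2, 1, 3, 1, 29, 2]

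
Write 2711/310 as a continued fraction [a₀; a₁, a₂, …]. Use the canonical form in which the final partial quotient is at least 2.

Apply division with remainder until the remainder is 0:
2711 = 8·310 + 231, so a_0 = 8
310 = 1·231 + 79, so a_1 = 1
231 = 2·79 + 73, so a_2 = 2
79 = 1·73 + 6, so a_3 = 1
73 = 12·6 + 1, so a_4 = 12
6 = 6·1 + 0, so a_5 = 6

[8; 1, 2, 1, 12, 6]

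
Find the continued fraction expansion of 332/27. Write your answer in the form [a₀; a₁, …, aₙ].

[12; 3, 2, 1, 2]

Repeatedly divide and take the remainder:
332 ÷ 27 → quotient 12, remainder 8
27 ÷ 8 → quotient 3, remainder 3
8 ÷ 3 → quotient 2, remainder 2
3 ÷ 2 → quotient 1, remainder 1
2 ÷ 1 → quotient 2, remainder 0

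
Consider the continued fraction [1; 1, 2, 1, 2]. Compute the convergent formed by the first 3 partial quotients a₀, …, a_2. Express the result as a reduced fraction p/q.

5/3

Start with 2.
1 + 1/(2/1) = 1 + 1/2 = 3/2
1 + 1/(3/2) = 1 + 2/3 = 5/3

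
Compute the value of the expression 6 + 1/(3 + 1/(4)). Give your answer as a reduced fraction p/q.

82/13

a_0 = 6: 6/1
a_1 = 3: 19/3
a_2 = 4: 82/13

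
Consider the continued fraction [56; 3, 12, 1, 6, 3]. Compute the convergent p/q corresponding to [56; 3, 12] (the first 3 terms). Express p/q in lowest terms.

Work from the innermost term outward:
Start with 12.
3 + 1/(12/1) = 3 + 1/12 = 37/12
56 + 1/(37/12) = 56 + 12/37 = 2084/37

2084/37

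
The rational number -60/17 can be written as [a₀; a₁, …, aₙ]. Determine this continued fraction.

[-4; 2, 8]

⌊-60/17⌋ = -4, remainder 8
⌊17/8⌋ = 2, remainder 1
⌊8/1⌋ = 8, remainder 0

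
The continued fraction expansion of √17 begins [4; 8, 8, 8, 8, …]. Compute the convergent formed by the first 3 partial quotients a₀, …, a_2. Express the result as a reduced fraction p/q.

268/65

Start with 8.
8 + 1/(8/1) = 8 + 1/8 = 65/8
4 + 1/(65/8) = 4 + 8/65 = 268/65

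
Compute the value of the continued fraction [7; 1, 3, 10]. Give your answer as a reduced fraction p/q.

Start with 10.
3 + 1/(10/1) = 3 + 1/10 = 31/10
1 + 1/(31/10) = 1 + 10/31 = 41/31
7 + 1/(41/31) = 7 + 31/41 = 318/41

318/41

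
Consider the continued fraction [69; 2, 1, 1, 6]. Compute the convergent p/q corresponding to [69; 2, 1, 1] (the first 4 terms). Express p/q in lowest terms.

347/5

Build up convergents one term at a time:
a_0 = 69: 69/1
a_1 = 2: 139/2
a_2 = 1: 208/3
a_3 = 1: 347/5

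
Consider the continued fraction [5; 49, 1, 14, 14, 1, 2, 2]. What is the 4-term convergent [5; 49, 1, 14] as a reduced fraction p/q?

Start with 14.
1 + 1/(14/1) = 1 + 1/14 = 15/14
49 + 1/(15/14) = 49 + 14/15 = 749/15
5 + 1/(749/15) = 5 + 15/749 = 3760/749

3760/749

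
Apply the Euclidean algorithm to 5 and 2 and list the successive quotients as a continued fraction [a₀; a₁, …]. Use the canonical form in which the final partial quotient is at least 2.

5 ÷ 2 → quotient 2, remainder 1
2 ÷ 1 → quotient 2, remainder 0

[2; 2]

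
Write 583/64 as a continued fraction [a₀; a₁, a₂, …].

[9; 9, 7]

Repeatedly divide and take the remainder:
583 = 9·64 + 7, so a_0 = 9
64 = 9·7 + 1, so a_1 = 9
7 = 7·1 + 0, so a_2 = 7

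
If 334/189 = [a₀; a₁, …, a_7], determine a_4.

Repeatedly divide and take the remainder:
334 = 1·189 + 145, so a_0 = 1
189 = 1·145 + 44, so a_1 = 1
145 = 3·44 + 13, so a_2 = 3
44 = 3·13 + 5, so a_3 = 3
13 = 2·5 + 3, so a_4 = 2

2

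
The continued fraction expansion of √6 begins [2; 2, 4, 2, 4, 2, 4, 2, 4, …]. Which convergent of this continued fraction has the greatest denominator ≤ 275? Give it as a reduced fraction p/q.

a_0 = 2: 2/1  (≤ bound)
a_1 = 2: 5/2  (≤ bound)
a_2 = 4: 22/9  (≤ bound)
a_3 = 2: 49/20  (≤ bound)
a_4 = 4: 218/89  (≤ bound)
a_5 = 2: 485/198  (≤ bound)
a_6 = 4: 2158/881  (> 275, stop)

485/198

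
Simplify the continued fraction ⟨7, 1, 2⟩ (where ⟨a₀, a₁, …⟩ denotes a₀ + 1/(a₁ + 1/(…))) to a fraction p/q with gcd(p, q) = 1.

Build up convergents one term at a time:
a_0 = 7: 7/1
a_1 = 1: 8/1
a_2 = 2: 23/3

23/3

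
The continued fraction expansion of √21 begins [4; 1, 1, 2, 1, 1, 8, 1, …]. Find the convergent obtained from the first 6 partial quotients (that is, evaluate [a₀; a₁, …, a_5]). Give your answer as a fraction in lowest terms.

Build up convergents one term at a time:
a_0 = 4: 4/1
a_1 = 1: 5/1
a_2 = 1: 9/2
a_3 = 2: 23/5
a_4 = 1: 32/7
a_5 = 1: 55/12

55/12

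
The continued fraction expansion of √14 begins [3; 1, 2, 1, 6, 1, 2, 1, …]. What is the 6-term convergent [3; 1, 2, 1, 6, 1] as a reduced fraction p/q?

116/31

Build up convergents one term at a time:
a_0 = 3: 3/1
a_1 = 1: 4/1
a_2 = 2: 11/3
a_3 = 1: 15/4
a_4 = 6: 101/27
a_5 = 1: 116/31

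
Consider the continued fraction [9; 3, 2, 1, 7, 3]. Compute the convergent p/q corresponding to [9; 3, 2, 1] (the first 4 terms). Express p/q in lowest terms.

93/10

a_0 = 9: 9/1
a_1 = 3: 28/3
a_2 = 2: 65/7
a_3 = 1: 93/10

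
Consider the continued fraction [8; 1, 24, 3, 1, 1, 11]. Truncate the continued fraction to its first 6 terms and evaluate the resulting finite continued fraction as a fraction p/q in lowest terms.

1586/177

Collapse the nested fraction from the inside out:
Start with 1.
1 + 1/(1/1) = 1 + 1/1 = 2/1
3 + 1/(2/1) = 3 + 1/2 = 7/2
24 + 1/(7/2) = 24 + 2/7 = 170/7
1 + 1/(170/7) = 1 + 7/170 = 177/170
8 + 1/(177/170) = 8 + 170/177 = 1586/177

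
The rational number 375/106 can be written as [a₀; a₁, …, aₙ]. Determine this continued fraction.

[3; 1, 1, 6, 8]

⌊375/106⌋ = 3, remainder 57
⌊106/57⌋ = 1, remainder 49
⌊57/49⌋ = 1, remainder 8
⌊49/8⌋ = 6, remainder 1
⌊8/1⌋ = 8, remainder 0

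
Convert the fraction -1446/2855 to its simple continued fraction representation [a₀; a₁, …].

[-1; 2, 38, 12, 3]

Run the Euclidean algorithm, recording each quotient:
-1446 ÷ 2855 → quotient -1, remainder 1409
2855 ÷ 1409 → quotient 2, remainder 37
1409 ÷ 37 → quotient 38, remainder 3
37 ÷ 3 → quotient 12, remainder 1
3 ÷ 1 → quotient 3, remainder 0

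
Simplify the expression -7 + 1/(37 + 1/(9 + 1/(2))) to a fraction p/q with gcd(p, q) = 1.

Use the convergent recurrence hₖ = aₖ·hₖ₋₁ + hₖ₋₂ (and likewise for the denominators kₖ):
a_0 = -7: -7/1
a_1 = 37: -258/37
a_2 = 9: -2329/334
a_3 = 2: -4916/705

-4916/705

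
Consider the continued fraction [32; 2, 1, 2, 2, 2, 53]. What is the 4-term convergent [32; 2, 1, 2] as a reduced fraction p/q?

a_0 = 32: 32/1
a_1 = 2: 65/2
a_2 = 1: 97/3
a_3 = 2: 259/8

259/8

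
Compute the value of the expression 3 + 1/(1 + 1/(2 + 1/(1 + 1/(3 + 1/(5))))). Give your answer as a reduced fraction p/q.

295/79

Start with 5.
3 + 1/(5/1) = 3 + 1/5 = 16/5
1 + 1/(16/5) = 1 + 5/16 = 21/16
2 + 1/(21/16) = 2 + 16/21 = 58/21
1 + 1/(58/21) = 1 + 21/58 = 79/58
3 + 1/(79/58) = 3 + 58/79 = 295/79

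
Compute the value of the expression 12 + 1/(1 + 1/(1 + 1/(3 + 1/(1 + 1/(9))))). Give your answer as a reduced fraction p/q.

Build up convergents one term at a time:
a_0 = 12: 12/1
a_1 = 1: 13/1
a_2 = 1: 25/2
a_3 = 3: 88/7
a_4 = 1: 113/9
a_5 = 9: 1105/88

1105/88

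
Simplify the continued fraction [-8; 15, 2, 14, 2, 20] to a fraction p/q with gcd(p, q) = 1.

Compute successive convergents:
a_0 = -8: -8/1
a_1 = 15: -119/15
a_2 = 2: -246/31
a_3 = 14: -3563/449
a_4 = 2: -7372/929
a_5 = 20: -151003/19029

-151003/19029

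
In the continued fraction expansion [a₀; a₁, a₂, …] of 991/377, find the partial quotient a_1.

Repeatedly divide and take the remainder:
991 = 2·377 + 237, so a_0 = 2
377 = 1·237 + 140, so a_1 = 1

1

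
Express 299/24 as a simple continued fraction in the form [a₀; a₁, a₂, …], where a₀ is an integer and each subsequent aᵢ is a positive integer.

Repeatedly divide and take the remainder:
299 = 12·24 + 11, so a_0 = 12
24 = 2·11 + 2, so a_1 = 2
11 = 5·2 + 1, so a_2 = 5
2 = 2·1 + 0, so a_3 = 2

[12; 2, 5, 2]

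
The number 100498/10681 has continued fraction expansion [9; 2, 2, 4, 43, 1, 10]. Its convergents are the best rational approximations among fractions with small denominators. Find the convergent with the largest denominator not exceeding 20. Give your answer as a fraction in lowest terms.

List convergents until the denominator exceeds the bound:
a_0 = 9: 9/1  (≤ bound)
a_1 = 2: 19/2  (≤ bound)
a_2 = 2: 47/5  (≤ bound)
a_3 = 4: 207/22  (> 20, stop)

47/5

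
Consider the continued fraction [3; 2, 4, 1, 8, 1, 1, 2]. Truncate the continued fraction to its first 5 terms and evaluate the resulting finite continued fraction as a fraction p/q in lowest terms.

Compute successive convergents:
a_0 = 3: 3/1
a_1 = 2: 7/2
a_2 = 4: 31/9
a_3 = 1: 38/11
a_4 = 8: 335/97

335/97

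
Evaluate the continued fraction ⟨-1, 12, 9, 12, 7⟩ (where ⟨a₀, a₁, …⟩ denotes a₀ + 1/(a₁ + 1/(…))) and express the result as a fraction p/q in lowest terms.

-8577/9349

Use the convergent recurrence hₖ = aₖ·hₖ₋₁ + hₖ₋₂ (and likewise for the denominators kₖ):
a_0 = -1: -1/1
a_1 = 12: -11/12
a_2 = 9: -100/109
a_3 = 12: -1211/1320
a_4 = 7: -8577/9349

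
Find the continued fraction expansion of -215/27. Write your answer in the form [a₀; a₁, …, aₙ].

-215 = -8·27 + 1, so a_0 = -8
27 = 27·1 + 0, so a_1 = 27

[-8; 27]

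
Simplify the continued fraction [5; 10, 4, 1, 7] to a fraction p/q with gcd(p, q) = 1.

Use the convergent recurrence hₖ = aₖ·hₖ₋₁ + hₖ₋₂ (and likewise for the denominators kₖ):
a_0 = 5: 5/1
a_1 = 10: 51/10
a_2 = 4: 209/41
a_3 = 1: 260/51
a_4 = 7: 2029/398

2029/398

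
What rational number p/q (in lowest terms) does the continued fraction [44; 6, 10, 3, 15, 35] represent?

a_0 = 44: 44/1
a_1 = 6: 265/6
a_2 = 10: 2694/61
a_3 = 3: 8347/189
a_4 = 15: 127899/2896
a_5 = 35: 4484812/101549

4484812/101549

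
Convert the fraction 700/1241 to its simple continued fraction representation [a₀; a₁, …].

[0; 1, 1, 3, 2, 2, 15, 2]

Apply division with remainder until the remainder is 0:
700 ÷ 1241 → quotient 0, remainder 700
1241 ÷ 700 → quotient 1, remainder 541
700 ÷ 541 → quotient 1, remainder 159
541 ÷ 159 → quotient 3, remainder 64
159 ÷ 64 → quotient 2, remainder 31
64 ÷ 31 → quotient 2, remainder 2
31 ÷ 2 → quotient 15, remainder 1
2 ÷ 1 → quotient 2, remainder 0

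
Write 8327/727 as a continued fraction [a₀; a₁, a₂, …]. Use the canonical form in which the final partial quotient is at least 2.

Repeatedly divide and take the remainder:
8327 = 11·727 + 330, so a_0 = 11
727 = 2·330 + 67, so a_1 = 2
330 = 4·67 + 62, so a_2 = 4
67 = 1·62 + 5, so a_3 = 1
62 = 12·5 + 2, so a_4 = 12
5 = 2·2 + 1, so a_5 = 2
2 = 2·1 + 0, so a_6 = 2

[11; 2, 4, 1, 12, 2, 2]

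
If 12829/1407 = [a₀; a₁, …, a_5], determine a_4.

12829 ÷ 1407 → quotient 9, remainder 166
1407 ÷ 166 → quotient 8, remainder 79
166 ÷ 79 → quotient 2, remainder 8
79 ÷ 8 → quotient 9, remainder 7
8 ÷ 7 → quotient 1, remainder 1

1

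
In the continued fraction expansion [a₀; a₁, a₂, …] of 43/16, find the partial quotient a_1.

43 ÷ 16 → quotient 2, remainder 11
16 ÷ 11 → quotient 1, remainder 5

1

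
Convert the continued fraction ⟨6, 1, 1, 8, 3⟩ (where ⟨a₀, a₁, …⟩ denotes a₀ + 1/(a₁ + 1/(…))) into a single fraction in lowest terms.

Use the convergent recurrence hₖ = aₖ·hₖ₋₁ + hₖ₋₂ (and likewise for the denominators kₖ):
a_0 = 6: 6/1
a_1 = 1: 7/1
a_2 = 1: 13/2
a_3 = 8: 111/17
a_4 = 3: 346/53

346/53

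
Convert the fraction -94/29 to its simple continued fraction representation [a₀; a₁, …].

-94 ÷ 29 → quotient -4, remainder 22
29 ÷ 22 → quotient 1, remainder 7
22 ÷ 7 → quotient 3, remainder 1
7 ÷ 1 → quotient 7, remainder 0

[-4; 1, 3, 7]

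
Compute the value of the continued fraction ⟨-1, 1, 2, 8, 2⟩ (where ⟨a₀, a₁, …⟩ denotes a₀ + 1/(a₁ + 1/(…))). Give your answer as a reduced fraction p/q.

Start with 2.
8 + 1/(2/1) = 8 + 1/2 = 17/2
2 + 1/(17/2) = 2 + 2/17 = 36/17
1 + 1/(36/17) = 1 + 17/36 = 53/36
-1 + 1/(53/36) = -1 + 36/53 = -17/53

-17/53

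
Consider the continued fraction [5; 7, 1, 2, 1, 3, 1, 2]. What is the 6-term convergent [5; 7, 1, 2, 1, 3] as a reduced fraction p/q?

595/116

a_0 = 5: 5/1
a_1 = 7: 36/7
a_2 = 1: 41/8
a_3 = 2: 118/23
a_4 = 1: 159/31
a_5 = 3: 595/116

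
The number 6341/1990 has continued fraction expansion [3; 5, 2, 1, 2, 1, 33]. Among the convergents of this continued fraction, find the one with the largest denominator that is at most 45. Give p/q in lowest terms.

137/43

a_0 = 3: 3/1  (≤ bound)
a_1 = 5: 16/5  (≤ bound)
a_2 = 2: 35/11  (≤ bound)
a_3 = 1: 51/16  (≤ bound)
a_4 = 2: 137/43  (≤ bound)
a_5 = 1: 188/59  (> 45, stop)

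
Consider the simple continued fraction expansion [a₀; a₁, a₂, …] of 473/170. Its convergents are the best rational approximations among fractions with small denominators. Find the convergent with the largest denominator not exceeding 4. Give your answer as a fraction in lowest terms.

List convergents until the denominator exceeds the bound:
a_0 = 2: 2/1  (≤ bound)
a_1 = 1: 3/1  (≤ bound)
a_2 = 3: 11/4  (≤ bound)
a_3 = 1: 14/5  (> 4, stop)

11/4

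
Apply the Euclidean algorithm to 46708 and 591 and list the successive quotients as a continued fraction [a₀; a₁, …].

Run the Euclidean algorithm, recording each quotient:
46708 ÷ 591 → quotient 79, remainder 19
591 ÷ 19 → quotient 31, remainder 2
19 ÷ 2 → quotient 9, remainder 1
2 ÷ 1 → quotient 2, remainder 0

[79; 31, 9, 2]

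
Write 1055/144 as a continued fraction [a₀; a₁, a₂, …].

[7; 3, 15, 1, 2]

1055 = 7·144 + 47, so a_0 = 7
144 = 3·47 + 3, so a_1 = 3
47 = 15·3 + 2, so a_2 = 15
3 = 1·2 + 1, so a_3 = 1
2 = 2·1 + 0, so a_4 = 2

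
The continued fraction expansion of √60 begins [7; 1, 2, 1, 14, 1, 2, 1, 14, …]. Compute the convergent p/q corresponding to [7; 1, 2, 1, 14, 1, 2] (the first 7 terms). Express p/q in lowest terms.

Use the convergent recurrence hₖ = aₖ·hₖ₋₁ + hₖ₋₂ (and likewise for the denominators kₖ):
a_0 = 7: 7/1
a_1 = 1: 8/1
a_2 = 2: 23/3
a_3 = 1: 31/4
a_4 = 14: 457/59
a_5 = 1: 488/63
a_6 = 2: 1433/185

1433/185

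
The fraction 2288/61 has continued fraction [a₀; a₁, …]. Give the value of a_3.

⌊2288/61⌋ = 37, remainder 31
⌊61/31⌋ = 1, remainder 30
⌊31/30⌋ = 1, remainder 1
⌊30/1⌋ = 30, remainder 0

30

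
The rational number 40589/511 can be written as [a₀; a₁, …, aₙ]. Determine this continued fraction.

[79; 2, 3, 10, 7]

Apply division with remainder until the remainder is 0:
40589 ÷ 511 → quotient 79, remainder 220
511 ÷ 220 → quotient 2, remainder 71
220 ÷ 71 → quotient 3, remainder 7
71 ÷ 7 → quotient 10, remainder 1
7 ÷ 1 → quotient 7, remainder 0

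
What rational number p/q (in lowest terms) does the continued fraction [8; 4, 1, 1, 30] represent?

Compute successive convergents:
a_0 = 8: 8/1
a_1 = 4: 33/4
a_2 = 1: 41/5
a_3 = 1: 74/9
a_4 = 30: 2261/275

2261/275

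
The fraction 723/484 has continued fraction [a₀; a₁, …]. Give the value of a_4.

Run the Euclidean algorithm, recording each quotient:
723 ÷ 484 → quotient 1, remainder 239
484 ÷ 239 → quotient 2, remainder 6
239 ÷ 6 → quotient 39, remainder 5
6 ÷ 5 → quotient 1, remainder 1
5 ÷ 1 → quotient 5, remainder 0

5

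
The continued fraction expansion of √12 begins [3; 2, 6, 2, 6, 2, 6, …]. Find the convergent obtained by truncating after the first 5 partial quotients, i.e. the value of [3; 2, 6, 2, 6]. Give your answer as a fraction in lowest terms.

Work from the innermost term outward:
Start with 6.
2 + 1/(6/1) = 2 + 1/6 = 13/6
6 + 1/(13/6) = 6 + 6/13 = 84/13
2 + 1/(84/13) = 2 + 13/84 = 181/84
3 + 1/(181/84) = 3 + 84/181 = 627/181

627/181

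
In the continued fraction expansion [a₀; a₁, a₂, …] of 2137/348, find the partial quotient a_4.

2137 ÷ 348 → quotient 6, remainder 49
348 ÷ 49 → quotient 7, remainder 5
49 ÷ 5 → quotient 9, remainder 4
5 ÷ 4 → quotient 1, remainder 1
4 ÷ 1 → quotient 4, remainder 0

4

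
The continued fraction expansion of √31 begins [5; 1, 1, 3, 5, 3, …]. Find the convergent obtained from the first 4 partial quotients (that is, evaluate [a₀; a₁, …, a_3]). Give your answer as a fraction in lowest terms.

Compute successive convergents:
a_0 = 5: 5/1
a_1 = 1: 6/1
a_2 = 1: 11/2
a_3 = 3: 39/7

39/7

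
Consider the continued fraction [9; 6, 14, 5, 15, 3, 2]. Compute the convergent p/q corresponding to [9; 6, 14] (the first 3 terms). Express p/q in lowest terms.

Start with 14.
6 + 1/(14/1) = 6 + 1/14 = 85/14
9 + 1/(85/14) = 9 + 14/85 = 779/85

779/85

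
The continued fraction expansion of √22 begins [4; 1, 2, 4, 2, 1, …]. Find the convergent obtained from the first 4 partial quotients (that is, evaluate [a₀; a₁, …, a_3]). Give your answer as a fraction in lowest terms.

61/13

Start with 4.
2 + 1/(4/1) = 2 + 1/4 = 9/4
1 + 1/(9/4) = 1 + 4/9 = 13/9
4 + 1/(13/9) = 4 + 9/13 = 61/13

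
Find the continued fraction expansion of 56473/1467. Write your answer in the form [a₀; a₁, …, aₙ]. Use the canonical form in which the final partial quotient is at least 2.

56473 ÷ 1467 → quotient 38, remainder 727
1467 ÷ 727 → quotient 2, remainder 13
727 ÷ 13 → quotient 55, remainder 12
13 ÷ 12 → quotient 1, remainder 1
12 ÷ 1 → quotient 12, remainder 0

[38; 2, 55, 1, 12]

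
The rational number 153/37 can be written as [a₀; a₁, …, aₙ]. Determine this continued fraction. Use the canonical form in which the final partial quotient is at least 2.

[4; 7, 2, 2]

153 ÷ 37 → quotient 4, remainder 5
37 ÷ 5 → quotient 7, remainder 2
5 ÷ 2 → quotient 2, remainder 1
2 ÷ 1 → quotient 2, remainder 0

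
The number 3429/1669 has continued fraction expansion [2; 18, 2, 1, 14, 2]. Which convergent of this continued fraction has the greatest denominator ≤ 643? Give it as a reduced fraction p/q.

a_0 = 2: 2/1  (≤ bound)
a_1 = 18: 37/18  (≤ bound)
a_2 = 2: 76/37  (≤ bound)
a_3 = 1: 113/55  (≤ bound)
a_4 = 14: 1658/807  (> 643, stop)

113/55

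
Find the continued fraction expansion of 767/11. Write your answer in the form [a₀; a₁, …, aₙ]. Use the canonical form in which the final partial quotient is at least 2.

767 ÷ 11 → quotient 69, remainder 8
11 ÷ 8 → quotient 1, remainder 3
8 ÷ 3 → quotient 2, remainder 2
3 ÷ 2 → quotient 1, remainder 1
2 ÷ 1 → quotient 2, remainder 0

[69; 1, 2, 1, 2]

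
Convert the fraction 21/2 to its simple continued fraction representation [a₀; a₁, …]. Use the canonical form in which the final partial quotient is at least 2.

[10; 2]

21 ÷ 2 → quotient 10, remainder 1
2 ÷ 1 → quotient 2, remainder 0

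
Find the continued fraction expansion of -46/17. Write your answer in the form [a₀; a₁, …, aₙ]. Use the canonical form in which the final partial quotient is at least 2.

[-3; 3, 2, 2]

⌊-46/17⌋ = -3, remainder 5
⌊17/5⌋ = 3, remainder 2
⌊5/2⌋ = 2, remainder 1
⌊2/1⌋ = 2, remainder 0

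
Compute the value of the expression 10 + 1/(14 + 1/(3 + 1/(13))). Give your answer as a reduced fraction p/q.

5770/573

Compute successive convergents:
a_0 = 10: 10/1
a_1 = 14: 141/14
a_2 = 3: 433/43
a_3 = 13: 5770/573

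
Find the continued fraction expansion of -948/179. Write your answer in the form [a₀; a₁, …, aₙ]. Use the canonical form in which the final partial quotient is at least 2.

-948 ÷ 179 → quotient -6, remainder 126
179 ÷ 126 → quotient 1, remainder 53
126 ÷ 53 → quotient 2, remainder 20
53 ÷ 20 → quotient 2, remainder 13
20 ÷ 13 → quotient 1, remainder 7
13 ÷ 7 → quotient 1, remainder 6
7 ÷ 6 → quotient 1, remainder 1
6 ÷ 1 → quotient 6, remainder 0

[-6; 1, 2, 2, 1, 1, 1, 6]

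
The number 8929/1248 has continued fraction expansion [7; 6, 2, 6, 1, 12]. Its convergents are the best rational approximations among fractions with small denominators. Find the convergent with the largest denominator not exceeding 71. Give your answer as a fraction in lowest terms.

List convergents until the denominator exceeds the bound:
a_0 = 7: 7/1  (≤ bound)
a_1 = 6: 43/6  (≤ bound)
a_2 = 2: 93/13  (≤ bound)
a_3 = 6: 601/84  (> 71, stop)

93/13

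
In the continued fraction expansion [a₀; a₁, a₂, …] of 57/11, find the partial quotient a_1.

57 ÷ 11 → quotient 5, remainder 2
11 ÷ 2 → quotient 5, remainder 1

5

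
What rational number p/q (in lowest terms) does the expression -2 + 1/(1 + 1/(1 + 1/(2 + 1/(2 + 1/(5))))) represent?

-92/65

Starting at the tail and folding back:
Start with 5.
2 + 1/(5/1) = 2 + 1/5 = 11/5
2 + 1/(11/5) = 2 + 5/11 = 27/11
1 + 1/(27/11) = 1 + 11/27 = 38/27
1 + 1/(38/27) = 1 + 27/38 = 65/38
-2 + 1/(65/38) = -2 + 38/65 = -92/65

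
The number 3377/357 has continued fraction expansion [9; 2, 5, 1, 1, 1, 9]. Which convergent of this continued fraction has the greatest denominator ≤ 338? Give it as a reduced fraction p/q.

a_0 = 9: 9/1  (≤ bound)
a_1 = 2: 19/2  (≤ bound)
a_2 = 5: 104/11  (≤ bound)
a_3 = 1: 123/13  (≤ bound)
a_4 = 1: 227/24  (≤ bound)
a_5 = 1: 350/37  (≤ bound)
a_6 = 9: 3377/357  (> 338, stop)

350/37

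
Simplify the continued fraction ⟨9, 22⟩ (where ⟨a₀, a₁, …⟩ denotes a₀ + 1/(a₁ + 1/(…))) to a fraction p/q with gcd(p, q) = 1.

199/22

Start with 22.
9 + 1/(22/1) = 9 + 1/22 = 199/22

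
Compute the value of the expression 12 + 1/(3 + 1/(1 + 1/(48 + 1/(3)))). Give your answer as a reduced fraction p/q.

Build up convergents one term at a time:
a_0 = 12: 12/1
a_1 = 3: 37/3
a_2 = 1: 49/4
a_3 = 48: 2389/195
a_4 = 3: 7216/589

7216/589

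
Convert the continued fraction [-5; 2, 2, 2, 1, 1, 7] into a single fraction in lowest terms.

-1009/220

Collapse the nested fraction from the inside out:
Start with 7.
1 + 1/(7/1) = 1 + 1/7 = 8/7
1 + 1/(8/7) = 1 + 7/8 = 15/8
2 + 1/(15/8) = 2 + 8/15 = 38/15
2 + 1/(38/15) = 2 + 15/38 = 91/38
2 + 1/(91/38) = 2 + 38/91 = 220/91
-5 + 1/(220/91) = -5 + 91/220 = -1009/220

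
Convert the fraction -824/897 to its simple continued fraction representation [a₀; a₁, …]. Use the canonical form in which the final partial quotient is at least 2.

-824 = -1·897 + 73, so a_0 = -1
897 = 12·73 + 21, so a_1 = 12
73 = 3·21 + 10, so a_2 = 3
21 = 2·10 + 1, so a_3 = 2
10 = 10·1 + 0, so a_4 = 10

[-1; 12, 3, 2, 10]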